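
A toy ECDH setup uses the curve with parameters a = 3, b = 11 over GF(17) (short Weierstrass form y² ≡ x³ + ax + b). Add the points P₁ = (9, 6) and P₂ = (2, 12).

(9, 6) + (2, 12). λ = (12 - 6)/(2 - 9) ≡ 6/10 mod 17. 10⁻¹ ≡ 12 (mod 17), so λ ≡ 4.
  x = λ² - 9 - 2 = 16 - 11 ≡ 5; y = λ·(9 - 5) - 6 ≡ 10. → (5, 10)

(5, 10)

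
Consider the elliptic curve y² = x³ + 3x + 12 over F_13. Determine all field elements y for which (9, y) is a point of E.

x³ + 3x + 12 = 768 ≡ 1 (mod 13).
Square roots of 1 mod 13: 1 and 12 (since 1² = 1 ≡ 1).

1, 12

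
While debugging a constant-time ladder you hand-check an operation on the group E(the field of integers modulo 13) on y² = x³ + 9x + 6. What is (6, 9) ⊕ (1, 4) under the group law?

(7, 3)

(6, 9) + (1, 4). λ = (4 - 9)/(1 - 6) ≡ 8/8 mod 13. 8⁻¹ ≡ 5 (mod 13), so λ ≡ 1.
  x = λ² - 6 - 1 = 1 - 7 ≡ 7; y = λ·(6 - 7) - 9 ≡ 3. → (7, 3)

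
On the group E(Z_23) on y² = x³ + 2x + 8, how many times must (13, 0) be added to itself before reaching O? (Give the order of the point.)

2

2P: (13, 0) + (13, 0): same x and y₁ ≡ -y₂, so the sum is O.
2P = O, so the order is 2.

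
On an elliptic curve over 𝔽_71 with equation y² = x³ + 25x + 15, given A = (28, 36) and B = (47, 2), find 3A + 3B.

(46, 38)

First 3A:
Repeated addition: build up to 3A.
2A: tangent at (28, 36): λ = (3·28² + 25)/(2·36) ≡ 34/1. 1⁻¹ ≡ 1 (mod 71) since 1·1 = 1 ≡ 1, so λ ≡ 34·1 ≡ 34.
  x = λ² - 28 - 28 = 1156 - 56 ≡ 35; y = λ·(28 - 35) - 36 ≡ 10. → (35, 10)
3A: (35, 10) + (28, 36). λ = (36 - 10)/(28 - 35) ≡ 26/64 mod 71. 64⁻¹ ≡ 10 (mod 71), so λ ≡ 47.
  x = λ² - 35 - 28 = 2209 - 63 ≡ 16; y = λ·(35 - 16) - 10 ≡ 31. → (16, 31)
3A = (16, 31).
Next 3B:
Repeated addition: build up to 3B.
2B: tangent at (47, 2): λ = (3·47² + 25)/(2·2) ≡ 49/4. 4⁻¹ ≡ 18 (mod 71), so λ ≡ 49·18 ≡ 30.
  x = λ² - 47 - 47 = 900 - 94 ≡ 25; y = λ·(47 - 25) - 2 ≡ 19. → (25, 19)
3B: (25, 19) + (47, 2). λ = (2 - 19)/(47 - 25) ≡ 54/22 mod 71. 22⁻¹ ≡ 42 (mod 71), so λ ≡ 67.
  x = λ² - 25 - 47 = 4489 - 72 ≡ 15; y = λ·(25 - 15) - 19 ≡ 12. → (15, 12)
3B = (15, 12).
Finally 3A + 3B:
(16, 31) + (15, 12). λ = (12 - 31)/(15 - 16) ≡ 52/70 mod 71. 70⁻¹ ≡ 70 (mod 71), so λ ≡ 19.
  x = λ² - 16 - 15 = 361 - 31 ≡ 46; y = λ·(16 - 46) - 31 ≡ 38. → (46, 38)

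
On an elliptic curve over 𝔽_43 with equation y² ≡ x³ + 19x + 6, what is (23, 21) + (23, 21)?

tangent at (23, 21): λ = (3·23² + 19)/(2·21) ≡ 15/42. 42⁻¹ ≡ 42 (mod 43), so λ ≡ 15·42 ≡ 28.
  x = λ² - 23 - 23 = 784 - 46 ≡ 7; y = λ·(23 - 7) - 21 ≡ 40. → (7, 40)

(7, 40)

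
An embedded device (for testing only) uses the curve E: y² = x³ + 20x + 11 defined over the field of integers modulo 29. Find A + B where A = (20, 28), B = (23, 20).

(20, 28) + (23, 20). λ = (20 - 28)/(23 - 20) ≡ 21/3 mod 29. 3⁻¹ ≡ 10 (mod 29), so λ ≡ 7.
  x = λ² - 20 - 23 = 49 - 43 ≡ 6; y = λ·(20 - 6) - 28 ≡ 12. → (6, 12)

(6, 12)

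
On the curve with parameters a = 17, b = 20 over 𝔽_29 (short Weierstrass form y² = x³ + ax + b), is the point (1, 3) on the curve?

yes

y² = 3² ≡ 9; x³ + 17x + 20 = 38 ≡ 9 (mod 29). 9 = 9.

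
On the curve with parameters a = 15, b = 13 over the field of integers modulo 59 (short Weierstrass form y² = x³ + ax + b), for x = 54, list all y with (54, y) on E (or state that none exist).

x³ + 15x + 13 = 158287 ≡ 49 (mod 59).
Square roots of 49 mod 59: 7 and 52 (since 7² = 49 ≡ 49).

7, 52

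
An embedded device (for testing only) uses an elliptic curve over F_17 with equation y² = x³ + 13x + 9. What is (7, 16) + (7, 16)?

(11, 15)

tangent at (7, 16): λ = (3·7² + 13)/(2·16) ≡ 7/15. 15⁻¹ ≡ 8 (mod 17) since 15·8 = 120 ≡ 1, so λ ≡ 7·8 ≡ 5.
  x = λ² - 7 - 7 = 25 - 14 ≡ 11; y = λ·(7 - 11) - 16 ≡ 15. → (11, 15)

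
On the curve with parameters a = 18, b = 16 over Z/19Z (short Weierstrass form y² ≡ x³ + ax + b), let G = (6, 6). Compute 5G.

Double-and-add on 5 = (101)₂. Start with G = (6, 6) for the leading 1-bit.
double: tangent at (6, 6): λ = (3·6² + 18)/(2·6) ≡ 12/12. 12⁻¹ ≡ 8 (mod 19) since 12·8 = 96 ≡ 1, so λ ≡ 12·8 ≡ 1.
  x = λ² - 6 - 6 = 1 - 12 ≡ 8; y = λ·(6 - 8) - 6 ≡ 11. → (8, 11)
double: tangent at (8, 11): λ = (3·8² + 18)/(2·11) ≡ 1/3. 3⁻¹ ≡ 13 (mod 19), so λ ≡ 1·13 ≡ 13.
  x = λ² - 8 - 8 = 169 - 16 ≡ 1; y = λ·(8 - 1) - 11 ≡ 4. → (1, 4)
add G: (1, 4) + (6, 6). λ = (6 - 4)/(6 - 1) ≡ 2/5 mod 19. 5⁻¹ ≡ 4 (mod 19), so λ ≡ 8.
  x = λ² - 1 - 6 = 64 - 7 ≡ 0; y = λ·(1 - 0) - 4 ≡ 4. → (0, 4)

(0, 4)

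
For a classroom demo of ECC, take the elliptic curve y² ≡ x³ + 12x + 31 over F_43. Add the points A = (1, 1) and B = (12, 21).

(1, 1) + (12, 21). λ = (21 - 1)/(12 - 1) ≡ 20/11 mod 43. 11⁻¹ ≡ 4 (mod 43) since 11·4 = 44 ≡ 1, so λ ≡ 37.
  x = λ² - 1 - 12 = 1369 - 13 ≡ 23; y = λ·(1 - 23) - 1 ≡ 2. → (23, 2)

(23, 2)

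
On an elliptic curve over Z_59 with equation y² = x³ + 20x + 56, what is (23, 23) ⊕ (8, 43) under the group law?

(23, 23) + (8, 43). λ = (43 - 23)/(8 - 23) ≡ 20/44 mod 59. 44⁻¹ ≡ 55 (mod 59) since 44·55 = 2420 ≡ 1, so λ ≡ 38.
  x = λ² - 23 - 8 = 1444 - 31 ≡ 56; y = λ·(23 - 56) - 23 ≡ 21. → (56, 21)

(56, 21)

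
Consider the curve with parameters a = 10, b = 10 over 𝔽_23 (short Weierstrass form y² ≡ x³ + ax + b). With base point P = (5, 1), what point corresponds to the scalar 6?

(7, 20)

Double-and-add on 6 = (110)₂. Start with P = (5, 1) for the leading 1-bit.
double: tangent at (5, 1): λ = (3·5² + 10)/(2·1) ≡ 16/2. 2⁻¹ ≡ 12 (mod 23), so λ ≡ 16·12 ≡ 8.
  x = λ² - 5 - 5 = 64 - 10 ≡ 8; y = λ·(5 - 8) - 1 ≡ 21. → (8, 21)
add P: (8, 21) + (5, 1). λ = (1 - 21)/(5 - 8) ≡ 3/20 mod 23. 20⁻¹ ≡ 15 (mod 23), so λ ≡ 22.
  x = λ² - 8 - 5 = 484 - 13 ≡ 11; y = λ·(8 - 11) - 21 ≡ 5. → (11, 5)
double: tangent at (11, 5): λ = (3·11² + 10)/(2·5) ≡ 5/10. 10⁻¹ ≡ 7 (mod 23), so λ ≡ 5·7 ≡ 12.
  x = λ² - 11 - 11 = 144 - 22 ≡ 7; y = λ·(11 - 7) - 5 ≡ 20. → (7, 20)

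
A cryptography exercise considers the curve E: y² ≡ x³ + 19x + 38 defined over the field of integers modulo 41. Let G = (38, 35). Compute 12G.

Repeated addition: build up to 12G.
2G: tangent at (38, 35): λ = (3·38² + 19)/(2·35) ≡ 5/29. 29⁻¹ ≡ 17 (mod 41) since 29·17 = 493 ≡ 1, so λ ≡ 5·17 ≡ 3.
  x = λ² - 38 - 38 = 9 - 76 ≡ 15; y = λ·(38 - 15) - 35 ≡ 34. → (15, 34)
3G: (15, 34) + (38, 35). λ = (35 - 34)/(38 - 15) ≡ 1/23 mod 41. 23⁻¹ ≡ 25 (mod 41) since 23·25 = 575 ≡ 1, so λ ≡ 25.
  x = λ² - 15 - 38 = 625 - 53 ≡ 39; y = λ·(15 - 39) - 34 ≡ 22. → (39, 22)
4G: (39, 22) + (38, 35). λ = (35 - 22)/(38 - 39) ≡ 13/40 mod 41. 40⁻¹ ≡ 40 (mod 41), so λ ≡ 28.
  x = λ² - 39 - 38 = 784 - 77 ≡ 10; y = λ·(39 - 10) - 22 ≡ 11. → (10, 11)
5G: (10, 11) + (38, 35). λ = (35 - 11)/(38 - 10) ≡ 24/28 mod 41. 28⁻¹ ≡ 22 (mod 41) since 28·22 = 616 ≡ 1, so λ ≡ 36.
  x = λ² - 10 - 38 = 1296 - 48 ≡ 18; y = λ·(10 - 18) - 11 ≡ 29. → (18, 29)
6G: (18, 29) + (38, 35). λ = (35 - 29)/(38 - 18) ≡ 6/20 mod 41. 20⁻¹ ≡ 39 (mod 41), so λ ≡ 29.
  x = λ² - 18 - 38 = 841 - 56 ≡ 6; y = λ·(18 - 6) - 29 ≡ 32. → (6, 32)
7G: (6, 32) + (38, 35). λ = (35 - 32)/(38 - 6) ≡ 3/32 mod 41. 32⁻¹ ≡ 9 (mod 41), so λ ≡ 27.
  x = λ² - 6 - 38 = 729 - 44 ≡ 29; y = λ·(6 - 29) - 32 ≡ 3. → (29, 3)
8G: (29, 3) + (38, 35). λ = (35 - 3)/(38 - 29) ≡ 32/9 mod 41. 9⁻¹ ≡ 32 (mod 41) since 9·32 = 288 ≡ 1, so λ ≡ 40.
  x = λ² - 29 - 38 = 1600 - 67 ≡ 16; y = λ·(29 - 16) - 3 ≡ 25. → (16, 25)
9G: (16, 25) + (38, 35). λ = (35 - 25)/(38 - 16) ≡ 10/22 mod 41. 22⁻¹ ≡ 28 (mod 41) since 22·28 = 616 ≡ 1, so λ ≡ 34.
  x = λ² - 16 - 38 = 1156 - 54 ≡ 36; y = λ·(16 - 36) - 25 ≡ 33. → (36, 33)
10G: (36, 33) + (38, 35). λ = (35 - 33)/(38 - 36) ≡ 2/2 mod 41. 2⁻¹ ≡ 21 (mod 41) since 2·21 = 42 ≡ 1, so λ ≡ 1.
  x = λ² - 36 - 38 = 1 - 74 ≡ 9; y = λ·(36 - 9) - 33 ≡ 35. → (9, 35)
11G: (9, 35) + (38, 35). λ = (35 - 35)/(38 - 9) ≡ 0/29 mod 41. 29⁻¹ ≡ 17 (mod 41) since 29·17 = 493 ≡ 1, so λ ≡ 0.
  x = λ² - 9 - 38 = 0 - 47 ≡ 35; y = λ·(9 - 35) - 35 ≡ 6. → (35, 6)
12G: (35, 6) + (38, 35). λ = (35 - 6)/(38 - 35) ≡ 29/3 mod 41. 3⁻¹ ≡ 14 (mod 41) since 3·14 = 42 ≡ 1, so λ ≡ 37.
  x = λ² - 35 - 38 = 1369 - 73 ≡ 25; y = λ·(35 - 25) - 6 ≡ 36. → (25, 36)

(25, 36)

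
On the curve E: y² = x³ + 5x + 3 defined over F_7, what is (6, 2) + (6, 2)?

tangent at (6, 2): λ = (3·6² + 5)/(2·2) ≡ 1/4. 4⁻¹ ≡ 2 (mod 7) since 4·2 = 8 ≡ 1, so λ ≡ 1·2 ≡ 2.
  x = λ² - 6 - 6 = 4 - 12 ≡ 6; y = λ·(6 - 6) - 2 ≡ 5. → (6, 5)

(6, 5)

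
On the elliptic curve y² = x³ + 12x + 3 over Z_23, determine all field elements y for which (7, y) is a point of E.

x³ + 12x + 3 = 430 ≡ 16 (mod 23).
Square roots of 16 mod 23: 4 and 19 (since 4² = 16 ≡ 16).

4, 19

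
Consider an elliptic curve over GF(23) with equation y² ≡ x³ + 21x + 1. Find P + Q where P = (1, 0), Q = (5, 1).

(1, 0) + (5, 1). λ = (1 - 0)/(5 - 1) ≡ 1/4 mod 23. 4⁻¹ ≡ 6 (mod 23), so λ ≡ 6.
  x = λ² - 1 - 5 = 36 - 6 ≡ 7; y = λ·(1 - 7) - 0 ≡ 10. → (7, 10)

(7, 10)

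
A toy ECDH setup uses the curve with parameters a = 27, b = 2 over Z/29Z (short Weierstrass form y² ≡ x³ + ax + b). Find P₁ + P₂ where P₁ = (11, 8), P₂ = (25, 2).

(11, 8) + (25, 2). λ = (2 - 8)/(25 - 11) ≡ 23/14 mod 29. 14⁻¹ ≡ 27 (mod 29), so λ ≡ 12.
  x = λ² - 11 - 25 = 144 - 36 ≡ 21; y = λ·(11 - 21) - 8 ≡ 17. → (21, 17)

(21, 17)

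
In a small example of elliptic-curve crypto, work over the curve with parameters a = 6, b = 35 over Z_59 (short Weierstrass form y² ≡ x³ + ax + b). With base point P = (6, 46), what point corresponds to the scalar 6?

(25, 36)

Double-and-add on 6 = (110)₂. Start with P = (6, 46) for the leading 1-bit.
double: tangent at (6, 46): λ = (3·6² + 6)/(2·46) ≡ 55/33. 33⁻¹ ≡ 34 (mod 59), so λ ≡ 55·34 ≡ 41.
  x = λ² - 6 - 6 = 1681 - 12 ≡ 17; y = λ·(6 - 17) - 46 ≡ 34. → (17, 34)
add P: (17, 34) + (6, 46). λ = (46 - 34)/(6 - 17) ≡ 12/48 mod 59. 48⁻¹ ≡ 16 (mod 59), so λ ≡ 15.
  x = λ² - 17 - 6 = 225 - 23 ≡ 25; y = λ·(17 - 25) - 34 ≡ 23. → (25, 23)
double: tangent at (25, 23): λ = (3·25² + 6)/(2·23) ≡ 52/46. 46⁻¹ ≡ 9 (mod 59) since 46·9 = 414 ≡ 1, so λ ≡ 52·9 ≡ 55.
  x = λ² - 25 - 25 = 3025 - 50 ≡ 25; y = λ·(25 - 25) - 23 ≡ 36. → (25, 36)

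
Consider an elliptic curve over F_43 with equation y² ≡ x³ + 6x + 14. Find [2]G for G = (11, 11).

tangent at (11, 11): λ = (3·11² + 6)/(2·11) ≡ 25/22. 22⁻¹ ≡ 2 (mod 43), so λ ≡ 25·2 ≡ 7.
  x = λ² - 11 - 11 = 49 - 22 ≡ 27; y = λ·(11 - 27) - 11 ≡ 6. → (27, 6)

(27, 6)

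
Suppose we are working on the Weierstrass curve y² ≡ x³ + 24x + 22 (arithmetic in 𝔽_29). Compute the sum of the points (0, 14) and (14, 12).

(0, 14) + (14, 12). λ = (12 - 14)/(14 - 0) ≡ 27/14 mod 29. 14⁻¹ ≡ 27 (mod 29) since 14·27 = 378 ≡ 1, so λ ≡ 4.
  x = λ² - 0 - 14 = 16 - 14 ≡ 2; y = λ·(0 - 2) - 14 ≡ 7. → (2, 7)

(2, 7)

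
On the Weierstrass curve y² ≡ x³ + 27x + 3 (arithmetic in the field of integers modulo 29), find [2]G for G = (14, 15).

tangent at (14, 15): λ = (3·14² + 27)/(2·15) ≡ 6/1. 1⁻¹ ≡ 1 (mod 29), so λ ≡ 6·1 ≡ 6.
  x = λ² - 14 - 14 = 36 - 28 ≡ 8; y = λ·(14 - 8) - 15 ≡ 21. → (8, 21)

(8, 21)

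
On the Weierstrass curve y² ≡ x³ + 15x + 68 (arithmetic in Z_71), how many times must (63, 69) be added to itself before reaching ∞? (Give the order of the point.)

2P: tangent at (63, 69): λ = (3·63² + 15)/(2·69) ≡ 65/67. 67⁻¹ ≡ 53 (mod 71), so λ ≡ 65·53 ≡ 37.
  x = λ² - 63 - 63 = 1369 - 126 ≡ 36; y = λ·(63 - 36) - 69 ≡ 7. → (36, 7)
3P: (36, 7) + (63, 69). λ = (69 - 7)/(63 - 36) ≡ 62/27 mod 71. 27⁻¹ ≡ 50 (mod 71), so λ ≡ 47.
  x = λ² - 36 - 63 = 2209 - 99 ≡ 51; y = λ·(36 - 51) - 7 ≡ 69. → (51, 69)
4P: (51, 69) + (63, 69). λ = (69 - 69)/(63 - 51) ≡ 0/12 mod 71. 12⁻¹ ≡ 6 (mod 71), so λ ≡ 0.
  x = λ² - 51 - 63 = 0 - 114 ≡ 28; y = λ·(51 - 28) - 69 ≡ 2. → (28, 2)
5P: (28, 2) + (63, 69). λ = (69 - 2)/(63 - 28) ≡ 67/35 mod 71. 35⁻¹ ≡ 69 (mod 71), so λ ≡ 8.
  x = λ² - 28 - 63 = 64 - 91 ≡ 44; y = λ·(28 - 44) - 2 ≡ 12. → (44, 12)
6P: (44, 12) + (63, 69). λ = (69 - 12)/(63 - 44) ≡ 57/19 mod 71. 19⁻¹ ≡ 15 (mod 71), so λ ≡ 3.
  x = λ² - 44 - 63 = 9 - 107 ≡ 44; y = λ·(44 - 44) - 12 ≡ 59. → (44, 59)
7P: (44, 59) + (63, 69). λ = (69 - 59)/(63 - 44) ≡ 10/19 mod 71. 19⁻¹ ≡ 15 (mod 71), so λ ≡ 8.
  x = λ² - 44 - 63 = 64 - 107 ≡ 28; y = λ·(44 - 28) - 59 ≡ 69. → (28, 69)
8P: (28, 69) + (63, 69). λ = (69 - 69)/(63 - 28) ≡ 0/35 mod 71. 35⁻¹ ≡ 69 (mod 71), so λ ≡ 0.
  x = λ² - 28 - 63 = 0 - 91 ≡ 51; y = λ·(28 - 51) - 69 ≡ 2. → (51, 2)
9P: (51, 2) + (63, 69). λ = (69 - 2)/(63 - 51) ≡ 67/12 mod 71. 12⁻¹ ≡ 6 (mod 71) since 12·6 = 72 ≡ 1, so λ ≡ 47.
  x = λ² - 51 - 63 = 2209 - 114 ≡ 36; y = λ·(51 - 36) - 2 ≡ 64. → (36, 64)
10P: (36, 64) + (63, 69). λ = (69 - 64)/(63 - 36) ≡ 5/27 mod 71. 27⁻¹ ≡ 50 (mod 71), so λ ≡ 37.
  x = λ² - 36 - 63 = 1369 - 99 ≡ 63; y = λ·(36 - 63) - 64 ≡ 2. → (63, 2)
11P: (63, 2) + (63, 69): same x and y₁ ≡ -y₂, so the sum is ∞.
11P = ∞, so the order is 11.

11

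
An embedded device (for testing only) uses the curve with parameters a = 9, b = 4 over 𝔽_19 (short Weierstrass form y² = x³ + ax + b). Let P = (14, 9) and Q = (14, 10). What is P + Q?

The two points share x = 14 and their y-coordinates satisfy 9 + 10 ≡ 0 (mod 19), so they are inverses. Their sum is O.

O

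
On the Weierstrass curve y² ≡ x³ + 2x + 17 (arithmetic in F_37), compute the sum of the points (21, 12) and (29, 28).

(21, 12) + (29, 28). λ = (28 - 12)/(29 - 21) ≡ 16/8 mod 37. 8⁻¹ ≡ 14 (mod 37) since 8·14 = 112 ≡ 1, so λ ≡ 2.
  x = λ² - 21 - 29 = 4 - 50 ≡ 28; y = λ·(21 - 28) - 12 ≡ 11. → (28, 11)

(28, 11)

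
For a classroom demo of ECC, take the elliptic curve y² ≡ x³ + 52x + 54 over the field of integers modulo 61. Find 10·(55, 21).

Write Q = (55, 21).
Double-and-add on 10 = (1010)₂. Start with Q = (55, 21) for the leading 1-bit.
double: tangent at (55, 21): λ = (3·55² + 52)/(2·21) ≡ 38/42. 42⁻¹ ≡ 16 (mod 61) since 42·16 = 672 ≡ 1, so λ ≡ 38·16 ≡ 59.
  x = λ² - 55 - 55 = 3481 - 110 ≡ 16; y = λ·(55 - 16) - 21 ≡ 23. → (16, 23)
double: tangent at (16, 23): λ = (3·16² + 52)/(2·23) ≡ 27/46. 46⁻¹ ≡ 4 (mod 61), so λ ≡ 27·4 ≡ 47.
  x = λ² - 16 - 16 = 2209 - 32 ≡ 42; y = λ·(16 - 42) - 23 ≡ 36. → (42, 36)
add Q: (42, 36) + (55, 21). λ = (21 - 36)/(55 - 42) ≡ 46/13 mod 61. 13⁻¹ ≡ 47 (mod 61), so λ ≡ 27.
  x = λ² - 42 - 55 = 729 - 97 ≡ 22; y = λ·(42 - 22) - 36 ≡ 16. → (22, 16)
double: tangent at (22, 16): λ = (3·22² + 52)/(2·16) ≡ 40/32. 32⁻¹ ≡ 21 (mod 61) since 32·21 = 672 ≡ 1, so λ ≡ 40·21 ≡ 47.
  x = λ² - 22 - 22 = 2209 - 44 ≡ 30; y = λ·(22 - 30) - 16 ≡ 35. → (30, 35)

(30, 35)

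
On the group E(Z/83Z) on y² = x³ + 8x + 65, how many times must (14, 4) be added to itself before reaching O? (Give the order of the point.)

2P: tangent at (14, 4): λ = (3·14² + 8)/(2·4) ≡ 15/8. 8⁻¹ ≡ 52 (mod 83), so λ ≡ 15·52 ≡ 33.
  x = λ² - 14 - 14 = 1089 - 28 ≡ 65; y = λ·(14 - 65) - 4 ≡ 56. → (65, 56)
3P: (65, 56) + (14, 4). λ = (4 - 56)/(14 - 65) ≡ 31/32 mod 83. 32⁻¹ ≡ 13 (mod 83) since 32·13 = 416 ≡ 1, so λ ≡ 71.
  x = λ² - 65 - 14 = 5041 - 79 ≡ 65; y = λ·(65 - 65) - 56 ≡ 27. → (65, 27)
4P: (65, 27) + (14, 4). λ = (4 - 27)/(14 - 65) ≡ 60/32 mod 83. 32⁻¹ ≡ 13 (mod 83) since 32·13 = 416 ≡ 1, so λ ≡ 33.
  x = λ² - 65 - 14 = 1089 - 79 ≡ 14; y = λ·(65 - 14) - 27 ≡ 79. → (14, 79)
5P: (14, 79) + (14, 4): same x and y₁ ≡ -y₂, so the sum is O.
5P = O, so the order is 5.

5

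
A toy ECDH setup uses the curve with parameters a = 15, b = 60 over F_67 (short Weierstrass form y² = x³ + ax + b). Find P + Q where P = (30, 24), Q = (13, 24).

(30, 24) + (13, 24). λ = (24 - 24)/(13 - 30) ≡ 0/50 mod 67. 50⁻¹ ≡ 63 (mod 67), so λ ≡ 0.
  x = λ² - 30 - 13 = 0 - 43 ≡ 24; y = λ·(30 - 24) - 24 ≡ 43. → (24, 43)

(24, 43)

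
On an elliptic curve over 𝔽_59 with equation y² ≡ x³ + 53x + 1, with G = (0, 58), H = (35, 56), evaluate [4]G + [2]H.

First 4G:
Repeated addition: build up to 4G.
2G: tangent at (0, 58): λ = (3·0² + 53)/(2·58) ≡ 53/57. 57⁻¹ ≡ 29 (mod 59) since 57·29 = 1653 ≡ 1, so λ ≡ 53·29 ≡ 3.
  x = λ² - 0 - 0 = 9 - 0 ≡ 9; y = λ·(0 - 9) - 58 ≡ 33. → (9, 33)
3G: (9, 33) + (0, 58). λ = (58 - 33)/(0 - 9) ≡ 25/50 mod 59. 50⁻¹ ≡ 13 (mod 59) since 50·13 = 650 ≡ 1, so λ ≡ 30.
  x = λ² - 9 - 0 = 900 - 9 ≡ 6; y = λ·(9 - 6) - 33 ≡ 57. → (6, 57)
4G: (6, 57) + (0, 58). λ = (58 - 57)/(0 - 6) ≡ 1/53 mod 59. 53⁻¹ ≡ 49 (mod 59), so λ ≡ 49.
  x = λ² - 6 - 0 = 2401 - 6 ≡ 35; y = λ·(6 - 35) - 57 ≡ 56. → (35, 56)
4G = (35, 56).
Next 2H:
Repeated addition: build up to 2H.
2H: tangent at (35, 56): λ = (3·35² + 53)/(2·56) ≡ 11/53. 53⁻¹ ≡ 49 (mod 59), so λ ≡ 11·49 ≡ 8.
  x = λ² - 35 - 35 = 64 - 70 ≡ 53; y = λ·(35 - 53) - 56 ≡ 36. → (53, 36)
2H = (53, 36).
Finally 4G + 2H:
(35, 56) + (53, 36). λ = (36 - 56)/(53 - 35) ≡ 39/18 mod 59. 18⁻¹ ≡ 23 (mod 59) since 18·23 = 414 ≡ 1, so λ ≡ 12.
  x = λ² - 35 - 53 = 144 - 88 ≡ 56; y = λ·(35 - 56) - 56 ≡ 46. → (56, 46)

(56, 46)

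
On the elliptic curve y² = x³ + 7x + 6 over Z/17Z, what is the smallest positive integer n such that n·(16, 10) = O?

2P: tangent at (16, 10): λ = (3·16² + 7)/(2·10) ≡ 10/3. 3⁻¹ ≡ 6 (mod 17), so λ ≡ 10·6 ≡ 9.
  x = λ² - 16 - 16 = 81 - 32 ≡ 15; y = λ·(16 - 15) - 10 ≡ 16. → (15, 16)
3P: (15, 16) + (16, 10). λ = (10 - 16)/(16 - 15) ≡ 11/1 mod 17. 1⁻¹ ≡ 1 (mod 17) since 1·1 = 1 ≡ 1, so λ ≡ 11.
  x = λ² - 15 - 16 = 121 - 31 ≡ 5; y = λ·(15 - 5) - 16 ≡ 9. → (5, 9)
4P: (5, 9) + (16, 10). λ = (10 - 9)/(16 - 5) ≡ 1/11 mod 17. 11⁻¹ ≡ 14 (mod 17), so λ ≡ 14.
  x = λ² - 5 - 16 = 196 - 21 ≡ 5; y = λ·(5 - 5) - 9 ≡ 8. → (5, 8)
5P: (5, 8) + (16, 10). λ = (10 - 8)/(16 - 5) ≡ 2/11 mod 17. 11⁻¹ ≡ 14 (mod 17), so λ ≡ 11.
  x = λ² - 5 - 16 = 121 - 21 ≡ 15; y = λ·(5 - 15) - 8 ≡ 1. → (15, 1)
6P: (15, 1) + (16, 10). λ = (10 - 1)/(16 - 15) ≡ 9/1 mod 17. 1⁻¹ ≡ 1 (mod 17) since 1·1 = 1 ≡ 1, so λ ≡ 9.
  x = λ² - 15 - 16 = 81 - 31 ≡ 16; y = λ·(15 - 16) - 1 ≡ 7. → (16, 7)
7P: (16, 7) + (16, 10): same x and y₁ ≡ -y₂, so the sum is O.
7P = O, so the order is 7.

7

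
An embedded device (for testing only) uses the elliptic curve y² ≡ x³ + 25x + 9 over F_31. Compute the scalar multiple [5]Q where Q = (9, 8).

(26, 10)

Repeated addition: build up to 5Q.
2Q: tangent at (9, 8): λ = (3·9² + 25)/(2·8) ≡ 20/16. 16⁻¹ ≡ 2 (mod 31) since 16·2 = 32 ≡ 1, so λ ≡ 20·2 ≡ 9.
  x = λ² - 9 - 9 = 81 - 18 ≡ 1; y = λ·(9 - 1) - 8 ≡ 2. → (1, 2)
3Q: (1, 2) + (9, 8). λ = (8 - 2)/(9 - 1) ≡ 6/8 mod 31. 8⁻¹ ≡ 4 (mod 31) since 8·4 = 32 ≡ 1, so λ ≡ 24.
  x = λ² - 1 - 9 = 576 - 10 ≡ 8; y = λ·(1 - 8) - 2 ≡ 16. → (8, 16)
4Q: (8, 16) + (9, 8). λ = (8 - 16)/(9 - 8) ≡ 23/1 mod 31. 1⁻¹ ≡ 1 (mod 31) since 1·1 = 1 ≡ 1, so λ ≡ 23.
  x = λ² - 8 - 9 = 529 - 17 ≡ 16; y = λ·(8 - 16) - 16 ≡ 17. → (16, 17)
5Q: (16, 17) + (9, 8). λ = (8 - 17)/(9 - 16) ≡ 22/24 mod 31. 24⁻¹ ≡ 22 (mod 31) since 24·22 = 528 ≡ 1, so λ ≡ 19.
  x = λ² - 16 - 9 = 361 - 25 ≡ 26; y = λ·(16 - 26) - 17 ≡ 10. → (26, 10)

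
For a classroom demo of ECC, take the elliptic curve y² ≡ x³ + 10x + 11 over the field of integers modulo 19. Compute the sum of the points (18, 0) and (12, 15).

(18, 0) + (12, 15). λ = (15 - 0)/(12 - 18) ≡ 15/13 mod 19. 13⁻¹ ≡ 3 (mod 19), so λ ≡ 7.
  x = λ² - 18 - 12 = 49 - 30 ≡ 0; y = λ·(18 - 0) - 0 ≡ 12. → (0, 12)

(0, 12)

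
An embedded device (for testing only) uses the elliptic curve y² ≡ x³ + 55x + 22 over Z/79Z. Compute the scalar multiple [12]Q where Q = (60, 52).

(67, 77)

Double-and-add on 12 = (1100)₂. Start with Q = (60, 52) for the leading 1-bit.
double: tangent at (60, 52): λ = (3·60² + 55)/(2·52) ≡ 32/25. 25⁻¹ ≡ 19 (mod 79), so λ ≡ 32·19 ≡ 55.
  x = λ² - 60 - 60 = 3025 - 120 ≡ 61; y = λ·(60 - 61) - 52 ≡ 51. → (61, 51)
add Q: (61, 51) + (60, 52). λ = (52 - 51)/(60 - 61) ≡ 1/78 mod 79. 78⁻¹ ≡ 78 (mod 79) since 78·78 = 6084 ≡ 1, so λ ≡ 78.
  x = λ² - 61 - 60 = 6084 - 121 ≡ 38; y = λ·(61 - 38) - 51 ≡ 5. → (38, 5)
double: tangent at (38, 5): λ = (3·38² + 55)/(2·5) ≡ 42/10. 10⁻¹ ≡ 8 (mod 79) since 10·8 = 80 ≡ 1, so λ ≡ 42·8 ≡ 20.
  x = λ² - 38 - 38 = 400 - 76 ≡ 8; y = λ·(38 - 8) - 5 ≡ 42. → (8, 42)
double: tangent at (8, 42): λ = (3·8² + 55)/(2·42) ≡ 10/5. 5⁻¹ ≡ 16 (mod 79), so λ ≡ 10·16 ≡ 2.
  x = λ² - 8 - 8 = 4 - 16 ≡ 67; y = λ·(8 - 67) - 42 ≡ 77. → (67, 77)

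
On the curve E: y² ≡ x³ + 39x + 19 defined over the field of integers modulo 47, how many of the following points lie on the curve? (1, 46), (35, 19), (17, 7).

(1, 46): 46² ≡ 1, rhs ≡ 12 → off.
(35, 19): 19² ≡ 32, rhs ≡ 32 → on.
(17, 7): 7² ≡ 2, rhs ≡ 2 → on.

2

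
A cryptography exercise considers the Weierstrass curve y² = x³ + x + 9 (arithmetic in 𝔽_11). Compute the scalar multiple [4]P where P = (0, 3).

O

Double-and-add on 4 = (100)₂. Start with P = (0, 3) for the leading 1-bit.
double: tangent at (0, 3): λ = (3·0² + 1)/(2·3) ≡ 1/6. 6⁻¹ ≡ 2 (mod 11), so λ ≡ 1·2 ≡ 2.
  x = λ² - 0 - 0 = 4 - 0 ≡ 4; y = λ·(0 - 4) - 3 ≡ 0. → (4, 0)
double: (4, 0) + (4, 0): same x and y₁ ≡ -y₂, so the sum is O.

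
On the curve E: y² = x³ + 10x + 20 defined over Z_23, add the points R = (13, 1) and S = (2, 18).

(13, 1) + (2, 18). λ = (18 - 1)/(2 - 13) ≡ 17/12 mod 23. 12⁻¹ ≡ 2 (mod 23), so λ ≡ 11.
  x = λ² - 13 - 2 = 121 - 15 ≡ 14; y = λ·(13 - 14) - 1 ≡ 11. → (14, 11)

(14, 11)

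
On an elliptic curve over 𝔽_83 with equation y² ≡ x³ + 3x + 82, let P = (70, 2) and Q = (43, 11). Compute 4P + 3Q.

First 4P:
Repeated addition: build up to 4P.
2P: tangent at (70, 2): λ = (3·70² + 3)/(2·2) ≡ 12/4. 4⁻¹ ≡ 21 (mod 83) since 4·21 = 84 ≡ 1, so λ ≡ 12·21 ≡ 3.
  x = λ² - 70 - 70 = 9 - 140 ≡ 35; y = λ·(70 - 35) - 2 ≡ 20. → (35, 20)
3P: (35, 20) + (70, 2). λ = (2 - 20)/(70 - 35) ≡ 65/35 mod 83. 35⁻¹ ≡ 19 (mod 83) since 35·19 = 665 ≡ 1, so λ ≡ 73.
  x = λ² - 35 - 70 = 5329 - 105 ≡ 78; y = λ·(35 - 78) - 20 ≡ 78. → (78, 78)
4P: (78, 78) + (70, 2). λ = (2 - 78)/(70 - 78) ≡ 7/75 mod 83. 75⁻¹ ≡ 31 (mod 83), so λ ≡ 51.
  x = λ² - 78 - 70 = 2601 - 148 ≡ 46; y = λ·(78 - 46) - 78 ≡ 60. → (46, 60)
4P = (46, 60).
Next 3Q:
Repeated addition: build up to 3Q.
2Q: tangent at (43, 11): λ = (3·43² + 3)/(2·11) ≡ 72/22. 22⁻¹ ≡ 34 (mod 83), so λ ≡ 72·34 ≡ 41.
  x = λ² - 43 - 43 = 1681 - 86 ≡ 18; y = λ·(43 - 18) - 11 ≡ 18. → (18, 18)
3Q: (18, 18) + (43, 11). λ = (11 - 18)/(43 - 18) ≡ 76/25 mod 83. 25⁻¹ ≡ 10 (mod 83) since 25·10 = 250 ≡ 1, so λ ≡ 13.
  x = λ² - 18 - 43 = 169 - 61 ≡ 25; y = λ·(18 - 25) - 18 ≡ 57. → (25, 57)
3Q = (25, 57).
Finally 4P + 3Q:
(46, 60) + (25, 57). λ = (57 - 60)/(25 - 46) ≡ 80/62 mod 83. 62⁻¹ ≡ 79 (mod 83) since 62·79 = 4898 ≡ 1, so λ ≡ 12.
  x = λ² - 46 - 25 = 144 - 71 ≡ 73; y = λ·(46 - 73) - 60 ≡ 31. → (73, 31)

(73, 31)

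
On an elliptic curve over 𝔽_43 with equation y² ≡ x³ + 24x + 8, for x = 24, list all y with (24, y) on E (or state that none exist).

x³ + 24x + 8 = 14408 ≡ 3 (mod 43).
3 is a non-residue mod 43; no y exists.

none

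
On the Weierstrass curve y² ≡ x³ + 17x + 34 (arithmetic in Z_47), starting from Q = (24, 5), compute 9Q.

Double-and-add on 9 = (1001)₂. Start with Q = (24, 5) for the leading 1-bit.
double: tangent at (24, 5): λ = (3·24² + 17)/(2·5) ≡ 6/10. 10⁻¹ ≡ 33 (mod 47) since 10·33 = 330 ≡ 1, so λ ≡ 6·33 ≡ 10.
  x = λ² - 24 - 24 = 100 - 48 ≡ 5; y = λ·(24 - 5) - 5 ≡ 44. → (5, 44)
double: tangent at (5, 44): λ = (3·5² + 17)/(2·44) ≡ 45/41. 41⁻¹ ≡ 39 (mod 47) since 41·39 = 1599 ≡ 1, so λ ≡ 45·39 ≡ 16.
  x = λ² - 5 - 5 = 256 - 10 ≡ 11; y = λ·(5 - 11) - 44 ≡ 1. → (11, 1)
double: tangent at (11, 1): λ = (3·11² + 17)/(2·1) ≡ 4/2. 2⁻¹ ≡ 24 (mod 47), so λ ≡ 4·24 ≡ 2.
  x = λ² - 11 - 11 = 4 - 22 ≡ 29; y = λ·(11 - 29) - 1 ≡ 10. → (29, 10)
add Q: (29, 10) + (24, 5). λ = (5 - 10)/(24 - 29) ≡ 42/42 mod 47. 42⁻¹ ≡ 28 (mod 47), so λ ≡ 1.
  x = λ² - 29 - 24 = 1 - 53 ≡ 42; y = λ·(29 - 42) - 10 ≡ 24. → (42, 24)

(42, 24)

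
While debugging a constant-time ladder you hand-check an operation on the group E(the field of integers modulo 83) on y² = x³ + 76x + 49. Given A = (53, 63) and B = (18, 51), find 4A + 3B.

First 4A:
Double-and-add on 4 = (100)₂. Start with A = (53, 63) for the leading 1-bit.
double: tangent at (53, 63): λ = (3·53² + 76)/(2·63) ≡ 37/43. 43⁻¹ ≡ 56 (mod 83), so λ ≡ 37·56 ≡ 80.
  x = λ² - 53 - 53 = 6400 - 106 ≡ 69; y = λ·(53 - 69) - 63 ≡ 68. → (69, 68)
double: tangent at (69, 68): λ = (3·69² + 76)/(2·68) ≡ 0/53. 53⁻¹ ≡ 47 (mod 83), so λ ≡ 0·47 ≡ 0.
  x = λ² - 69 - 69 = 0 - 138 ≡ 28; y = λ·(69 - 28) - 68 ≡ 15. → (28, 15)
4A = (28, 15).
Next 3B:
Repeated addition: build up to 3B.
2B: tangent at (18, 51): λ = (3·18² + 76)/(2·51) ≡ 52/19. 19⁻¹ ≡ 35 (mod 83), so λ ≡ 52·35 ≡ 77.
  x = λ² - 18 - 18 = 5929 - 36 ≡ 0; y = λ·(18 - 0) - 51 ≡ 7. → (0, 7)
3B: (0, 7) + (18, 51). λ = (51 - 7)/(18 - 0) ≡ 44/18 mod 83. 18⁻¹ ≡ 60 (mod 83), so λ ≡ 67.
  x = λ² - 0 - 18 = 4489 - 18 ≡ 72; y = λ·(0 - 72) - 7 ≡ 66. → (72, 66)
3B = (72, 66).
Finally 4A + 3B:
(28, 15) + (72, 66). λ = (66 - 15)/(72 - 28) ≡ 51/44 mod 83. 44⁻¹ ≡ 17 (mod 83), so λ ≡ 37.
  x = λ² - 28 - 72 = 1369 - 100 ≡ 24; y = λ·(28 - 24) - 15 ≡ 50. → (24, 50)

(24, 50)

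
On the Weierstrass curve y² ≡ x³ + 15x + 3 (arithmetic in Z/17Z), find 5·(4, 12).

Write Q = (4, 12).
Repeated addition: build up to 5Q.
2Q: tangent at (4, 12): λ = (3·4² + 15)/(2·12) ≡ 12/7. 7⁻¹ ≡ 5 (mod 17), so λ ≡ 12·5 ≡ 9.
  x = λ² - 4 - 4 = 81 - 8 ≡ 5; y = λ·(4 - 5) - 12 ≡ 13. → (5, 13)
3Q: (5, 13) + (4, 12). λ = (12 - 13)/(4 - 5) ≡ 16/16 mod 17. 16⁻¹ ≡ 16 (mod 17), so λ ≡ 1.
  x = λ² - 5 - 4 = 1 - 9 ≡ 9; y = λ·(5 - 9) - 13 ≡ 0. → (9, 0)
4Q: (9, 0) + (4, 12). λ = (12 - 0)/(4 - 9) ≡ 12/12 mod 17. 12⁻¹ ≡ 10 (mod 17) since 12·10 = 120 ≡ 1, so λ ≡ 1.
  x = λ² - 9 - 4 = 1 - 13 ≡ 5; y = λ·(9 - 5) - 0 ≡ 4. → (5, 4)
5Q: (5, 4) + (4, 12). λ = (12 - 4)/(4 - 5) ≡ 8/16 mod 17. 16⁻¹ ≡ 16 (mod 17), so λ ≡ 9.
  x = λ² - 5 - 4 = 81 - 9 ≡ 4; y = λ·(5 - 4) - 4 ≡ 5. → (4, 5)

(4, 5)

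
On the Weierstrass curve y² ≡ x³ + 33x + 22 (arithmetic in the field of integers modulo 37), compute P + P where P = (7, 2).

(13, 24)

tangent at (7, 2): λ = (3·7² + 33)/(2·2) ≡ 32/4. 4⁻¹ ≡ 28 (mod 37), so λ ≡ 32·28 ≡ 8.
  x = λ² - 7 - 7 = 64 - 14 ≡ 13; y = λ·(7 - 13) - 2 ≡ 24. → (13, 24)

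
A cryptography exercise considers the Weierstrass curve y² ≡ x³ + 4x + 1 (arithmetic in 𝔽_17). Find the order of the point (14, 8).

8

2P: tangent at (14, 8): λ = (3·14² + 4)/(2·8) ≡ 14/16. 16⁻¹ ≡ 16 (mod 17), so λ ≡ 14·16 ≡ 3.
  x = λ² - 14 - 14 = 9 - 28 ≡ 15; y = λ·(14 - 15) - 8 ≡ 6. → (15, 6)
3P: (15, 6) + (14, 8). λ = (8 - 6)/(14 - 15) ≡ 2/16 mod 17. 16⁻¹ ≡ 16 (mod 17), so λ ≡ 15.
  x = λ² - 15 - 14 = 225 - 29 ≡ 9; y = λ·(15 - 9) - 6 ≡ 16. → (9, 16)
4P: (9, 16) + (14, 8). λ = (8 - 16)/(14 - 9) ≡ 9/5 mod 17. 5⁻¹ ≡ 7 (mod 17) since 5·7 = 35 ≡ 1, so λ ≡ 12.
  x = λ² - 9 - 14 = 144 - 23 ≡ 2; y = λ·(9 - 2) - 16 ≡ 0. → (2, 0)
5P: (2, 0) + (14, 8). λ = (8 - 0)/(14 - 2) ≡ 8/12 mod 17. 12⁻¹ ≡ 10 (mod 17), so λ ≡ 12.
  x = λ² - 2 - 14 = 144 - 16 ≡ 9; y = λ·(2 - 9) - 0 ≡ 1. → (9, 1)
6P: (9, 1) + (14, 8). λ = (8 - 1)/(14 - 9) ≡ 7/5 mod 17. 5⁻¹ ≡ 7 (mod 17) since 5·7 = 35 ≡ 1, so λ ≡ 15.
  x = λ² - 9 - 14 = 225 - 23 ≡ 15; y = λ·(9 - 15) - 1 ≡ 11. → (15, 11)
7P: (15, 11) + (14, 8). λ = (8 - 11)/(14 - 15) ≡ 14/16 mod 17. 16⁻¹ ≡ 16 (mod 17), so λ ≡ 3.
  x = λ² - 15 - 14 = 9 - 29 ≡ 14; y = λ·(15 - 14) - 11 ≡ 9. → (14, 9)
8P: (14, 9) + (14, 8): same x and y₁ ≡ -y₂, so the sum is 𝒪.
8P = 𝒪, so the order is 8.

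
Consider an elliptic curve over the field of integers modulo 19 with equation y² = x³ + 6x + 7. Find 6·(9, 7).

Write Q = (9, 7).
Repeated addition: build up to 6Q.
2Q: tangent at (9, 7): λ = (3·9² + 6)/(2·7) ≡ 2/14. 14⁻¹ ≡ 15 (mod 19) since 14·15 = 210 ≡ 1, so λ ≡ 2·15 ≡ 11.
  x = λ² - 9 - 9 = 121 - 18 ≡ 8; y = λ·(9 - 8) - 7 ≡ 4. → (8, 4)
3Q: (8, 4) + (9, 7). λ = (7 - 4)/(9 - 8) ≡ 3/1 mod 19. 1⁻¹ ≡ 1 (mod 19), so λ ≡ 3.
  x = λ² - 8 - 9 = 9 - 17 ≡ 11; y = λ·(8 - 11) - 4 ≡ 6. → (11, 6)
4Q: (11, 6) + (9, 7). λ = (7 - 6)/(9 - 11) ≡ 1/17 mod 19. 17⁻¹ ≡ 9 (mod 19), so λ ≡ 9.
  x = λ² - 11 - 9 = 81 - 20 ≡ 4; y = λ·(11 - 4) - 6 ≡ 0. → (4, 0)
5Q: (4, 0) + (9, 7). λ = (7 - 0)/(9 - 4) ≡ 7/5 mod 19. 5⁻¹ ≡ 4 (mod 19), so λ ≡ 9.
  x = λ² - 4 - 9 = 81 - 13 ≡ 11; y = λ·(4 - 11) - 0 ≡ 13. → (11, 13)
6Q: (11, 13) + (9, 7). λ = (7 - 13)/(9 - 11) ≡ 13/17 mod 19. 17⁻¹ ≡ 9 (mod 19) since 17·9 = 153 ≡ 1, so λ ≡ 3.
  x = λ² - 11 - 9 = 9 - 20 ≡ 8; y = λ·(11 - 8) - 13 ≡ 15. → (8, 15)

(8, 15)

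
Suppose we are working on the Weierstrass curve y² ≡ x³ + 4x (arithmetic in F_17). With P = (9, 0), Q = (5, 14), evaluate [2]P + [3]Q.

First 2P:
Repeated addition: build up to 2P.
2P: (9, 0) + (9, 0): same x and y₁ ≡ -y₂, so the sum is ∞.
2P = ∞.
Next 3Q:
Repeated addition: build up to 3Q.
2Q: tangent at (5, 14): λ = (3·5² + 4)/(2·14) ≡ 11/11. 11⁻¹ ≡ 14 (mod 17), so λ ≡ 11·14 ≡ 1.
  x = λ² - 5 - 5 = 1 - 10 ≡ 8; y = λ·(5 - 8) - 14 ≡ 0. → (8, 0)
3Q: (8, 0) + (5, 14). λ = (14 - 0)/(5 - 8) ≡ 14/14 mod 17. 14⁻¹ ≡ 11 (mod 17), so λ ≡ 1.
  x = λ² - 8 - 5 = 1 - 13 ≡ 5; y = λ·(8 - 5) - 0 ≡ 3. → (5, 3)
3Q = (5, 3).
Finally 2P + 3Q:
∞ + (5, 3) = (5, 3) (identity).

(5, 3)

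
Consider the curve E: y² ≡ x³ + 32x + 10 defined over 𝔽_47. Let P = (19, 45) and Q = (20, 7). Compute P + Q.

(42, 30)

(19, 45) + (20, 7). λ = (7 - 45)/(20 - 19) ≡ 9/1 mod 47. 1⁻¹ ≡ 1 (mod 47) since 1·1 = 1 ≡ 1, so λ ≡ 9.
  x = λ² - 19 - 20 = 81 - 39 ≡ 42; y = λ·(19 - 42) - 45 ≡ 30. → (42, 30)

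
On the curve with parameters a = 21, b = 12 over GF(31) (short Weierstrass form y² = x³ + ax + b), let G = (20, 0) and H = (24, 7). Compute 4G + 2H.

(3, 28)

First 4G:
Repeated addition: build up to 4G.
2G: (20, 0) + (20, 0): same x and y₁ ≡ -y₂, so the sum is O.
3G: O + (20, 0) = (20, 0) (identity).
4G: (20, 0) + (20, 0): same x and y₁ ≡ -y₂, so the sum is O.
4G = O.
Next 2H:
Repeated addition: build up to 2H.
2H: tangent at (24, 7): λ = (3·24² + 21)/(2·7) ≡ 13/14. 14⁻¹ ≡ 20 (mod 31), so λ ≡ 13·20 ≡ 12.
  x = λ² - 24 - 24 = 144 - 48 ≡ 3; y = λ·(24 - 3) - 7 ≡ 28. → (3, 28)
2H = (3, 28).
Finally 4G + 2H:
O + (3, 28) = (3, 28) (identity).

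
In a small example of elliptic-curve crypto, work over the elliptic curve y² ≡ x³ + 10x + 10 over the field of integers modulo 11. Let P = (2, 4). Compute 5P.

(3, 1)

Double-and-add on 5 = (101)₂. Start with P = (2, 4) for the leading 1-bit.
double: tangent at (2, 4): λ = (3·2² + 10)/(2·4) ≡ 0/8. 8⁻¹ ≡ 7 (mod 11) since 8·7 = 56 ≡ 1, so λ ≡ 0·7 ≡ 0.
  x = λ² - 2 - 2 = 0 - 4 ≡ 7; y = λ·(2 - 7) - 4 ≡ 7. → (7, 7)
double: tangent at (7, 7): λ = (3·7² + 10)/(2·7) ≡ 3/3. 3⁻¹ ≡ 4 (mod 11) since 3·4 = 12 ≡ 1, so λ ≡ 3·4 ≡ 1.
  x = λ² - 7 - 7 = 1 - 14 ≡ 9; y = λ·(7 - 9) - 7 ≡ 2. → (9, 2)
add P: (9, 2) + (2, 4). λ = (4 - 2)/(2 - 9) ≡ 2/4 mod 11. 4⁻¹ ≡ 3 (mod 11), so λ ≡ 6.
  x = λ² - 9 - 2 = 36 - 11 ≡ 3; y = λ·(9 - 3) - 2 ≡ 1. → (3, 1)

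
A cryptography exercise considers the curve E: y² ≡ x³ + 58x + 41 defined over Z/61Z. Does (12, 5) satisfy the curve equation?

y² = 5² ≡ 25; x³ + 58x + 41 = 2465 ≡ 25 (mod 61). 25 = 25.

yes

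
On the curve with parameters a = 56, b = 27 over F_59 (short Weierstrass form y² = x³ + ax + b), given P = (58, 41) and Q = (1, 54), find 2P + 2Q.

(29, 27)

First 2P:
Repeated addition: build up to 2P.
2P: tangent at (58, 41): λ = (3·58² + 56)/(2·41) ≡ 0/23. 23⁻¹ ≡ 18 (mod 59) since 23·18 = 414 ≡ 1, so λ ≡ 0·18 ≡ 0.
  x = λ² - 58 - 58 = 0 - 116 ≡ 2; y = λ·(58 - 2) - 41 ≡ 18. → (2, 18)
2P = (2, 18).
Next 2Q:
Repeated addition: build up to 2Q.
2Q: tangent at (1, 54): λ = (3·1² + 56)/(2·54) ≡ 0/49. 49⁻¹ ≡ 53 (mod 59) since 49·53 = 2597 ≡ 1, so λ ≡ 0·53 ≡ 0.
  x = λ² - 1 - 1 = 0 - 2 ≡ 57; y = λ·(1 - 57) - 54 ≡ 5. → (57, 5)
2Q = (57, 5).
Finally 2P + 2Q:
(2, 18) + (57, 5). λ = (5 - 18)/(57 - 2) ≡ 46/55 mod 59. 55⁻¹ ≡ 44 (mod 59) since 55·44 = 2420 ≡ 1, so λ ≡ 18.
  x = λ² - 2 - 57 = 324 - 59 ≡ 29; y = λ·(2 - 29) - 18 ≡ 27. → (29, 27)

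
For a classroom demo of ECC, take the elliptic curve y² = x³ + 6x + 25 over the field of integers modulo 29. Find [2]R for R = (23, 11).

tangent at (23, 11): λ = (3·23² + 6)/(2·11) ≡ 27/22. 22⁻¹ ≡ 4 (mod 29) since 22·4 = 88 ≡ 1, so λ ≡ 27·4 ≡ 21.
  x = λ² - 23 - 23 = 441 - 46 ≡ 18; y = λ·(23 - 18) - 11 ≡ 7. → (18, 7)

(18, 7)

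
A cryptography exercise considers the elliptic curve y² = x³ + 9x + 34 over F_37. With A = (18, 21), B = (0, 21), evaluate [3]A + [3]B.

First 3A:
Repeated addition: build up to 3A.
2A: tangent at (18, 21): λ = (3·18² + 9)/(2·21) ≡ 19/5. 5⁻¹ ≡ 15 (mod 37), so λ ≡ 19·15 ≡ 26.
  x = λ² - 18 - 18 = 676 - 36 ≡ 11; y = λ·(18 - 11) - 21 ≡ 13. → (11, 13)
3A: (11, 13) + (18, 21). λ = (21 - 13)/(18 - 11) ≡ 8/7 mod 37. 7⁻¹ ≡ 16 (mod 37), so λ ≡ 17.
  x = λ² - 11 - 18 = 289 - 29 ≡ 1; y = λ·(11 - 1) - 13 ≡ 9. → (1, 9)
3A = (1, 9).
Next 3B:
Repeated addition: build up to 3B.
2B: tangent at (0, 21): λ = (3·0² + 9)/(2·21) ≡ 9/5. 5⁻¹ ≡ 15 (mod 37), so λ ≡ 9·15 ≡ 24.
  x = λ² - 0 - 0 = 576 - 0 ≡ 21; y = λ·(0 - 21) - 21 ≡ 30. → (21, 30)
3B: (21, 30) + (0, 21). λ = (21 - 30)/(0 - 21) ≡ 28/16 mod 37. 16⁻¹ ≡ 7 (mod 37) since 16·7 = 112 ≡ 1, so λ ≡ 11.
  x = λ² - 21 - 0 = 121 - 21 ≡ 26; y = λ·(21 - 26) - 30 ≡ 26. → (26, 26)
3B = (26, 26).
Finally 3A + 3B:
(1, 9) + (26, 26). λ = (26 - 9)/(26 - 1) ≡ 17/25 mod 37. 25⁻¹ ≡ 3 (mod 37), so λ ≡ 14.
  x = λ² - 1 - 26 = 196 - 27 ≡ 21; y = λ·(1 - 21) - 9 ≡ 7. → (21, 7)

(21, 7)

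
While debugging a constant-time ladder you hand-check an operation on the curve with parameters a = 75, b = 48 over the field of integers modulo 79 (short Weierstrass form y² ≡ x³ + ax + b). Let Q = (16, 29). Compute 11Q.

(45, 8)

Repeated addition: build up to 11Q.
2Q: tangent at (16, 29): λ = (3·16² + 75)/(2·29) ≡ 53/58. 58⁻¹ ≡ 15 (mod 79), so λ ≡ 53·15 ≡ 5.
  x = λ² - 16 - 16 = 25 - 32 ≡ 72; y = λ·(16 - 72) - 29 ≡ 7. → (72, 7)
3Q: (72, 7) + (16, 29). λ = (29 - 7)/(16 - 72) ≡ 22/23 mod 79. 23⁻¹ ≡ 55 (mod 79) since 23·55 = 1265 ≡ 1, so λ ≡ 25.
  x = λ² - 72 - 16 = 625 - 88 ≡ 63; y = λ·(72 - 63) - 7 ≡ 60. → (63, 60)
4Q: (63, 60) + (16, 29). λ = (29 - 60)/(16 - 63) ≡ 48/32 mod 79. 32⁻¹ ≡ 42 (mod 79) since 32·42 = 1344 ≡ 1, so λ ≡ 41.
  x = λ² - 63 - 16 = 1681 - 79 ≡ 22; y = λ·(63 - 22) - 60 ≡ 41. → (22, 41)
5Q: (22, 41) + (16, 29). λ = (29 - 41)/(16 - 22) ≡ 67/73 mod 79. 73⁻¹ ≡ 13 (mod 79) since 73·13 = 949 ≡ 1, so λ ≡ 2.
  x = λ² - 22 - 16 = 4 - 38 ≡ 45; y = λ·(22 - 45) - 41 ≡ 71. → (45, 71)
6Q: (45, 71) + (16, 29). λ = (29 - 71)/(16 - 45) ≡ 37/50 mod 79. 50⁻¹ ≡ 49 (mod 79), so λ ≡ 75.
  x = λ² - 45 - 16 = 5625 - 61 ≡ 34; y = λ·(45 - 34) - 71 ≡ 43. → (34, 43)
7Q: (34, 43) + (16, 29). λ = (29 - 43)/(16 - 34) ≡ 65/61 mod 79. 61⁻¹ ≡ 57 (mod 79), so λ ≡ 71.
  x = λ² - 34 - 16 = 5041 - 50 ≡ 14; y = λ·(34 - 14) - 43 ≡ 34. → (14, 34)
8Q: (14, 34) + (16, 29). λ = (29 - 34)/(16 - 14) ≡ 74/2 mod 79. 2⁻¹ ≡ 40 (mod 79) since 2·40 = 80 ≡ 1, so λ ≡ 37.
  x = λ² - 14 - 16 = 1369 - 30 ≡ 75; y = λ·(14 - 75) - 34 ≡ 0. → (75, 0)
9Q: (75, 0) + (16, 29). λ = (29 - 0)/(16 - 75) ≡ 29/20 mod 79. 20⁻¹ ≡ 4 (mod 79), so λ ≡ 37.
  x = λ² - 75 - 16 = 1369 - 91 ≡ 14; y = λ·(75 - 14) - 0 ≡ 45. → (14, 45)
10Q: (14, 45) + (16, 29). λ = (29 - 45)/(16 - 14) ≡ 63/2 mod 79. 2⁻¹ ≡ 40 (mod 79), so λ ≡ 71.
  x = λ² - 14 - 16 = 5041 - 30 ≡ 34; y = λ·(14 - 34) - 45 ≡ 36. → (34, 36)
11Q: (34, 36) + (16, 29). λ = (29 - 36)/(16 - 34) ≡ 72/61 mod 79. 61⁻¹ ≡ 57 (mod 79) since 61·57 = 3477 ≡ 1, so λ ≡ 75.
  x = λ² - 34 - 16 = 5625 - 50 ≡ 45; y = λ·(34 - 45) - 36 ≡ 8. → (45, 8)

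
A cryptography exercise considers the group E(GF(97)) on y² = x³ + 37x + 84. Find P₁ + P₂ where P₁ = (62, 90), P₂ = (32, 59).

(62, 90) + (32, 59). λ = (59 - 90)/(32 - 62) ≡ 66/67 mod 97. 67⁻¹ ≡ 42 (mod 97), so λ ≡ 56.
  x = λ² - 62 - 32 = 3136 - 94 ≡ 35; y = λ·(62 - 35) - 90 ≡ 64. → (35, 64)

(35, 64)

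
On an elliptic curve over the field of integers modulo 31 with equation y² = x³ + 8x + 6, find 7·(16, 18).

Write Q = (16, 18).
Double-and-add on 7 = (111)₂. Start with Q = (16, 18) for the leading 1-bit.
double: tangent at (16, 18): λ = (3·16² + 8)/(2·18) ≡ 1/5. 5⁻¹ ≡ 25 (mod 31) since 5·25 = 125 ≡ 1, so λ ≡ 1·25 ≡ 25.
  x = λ² - 16 - 16 = 625 - 32 ≡ 4; y = λ·(16 - 4) - 18 ≡ 3. → (4, 3)
add Q: (4, 3) + (16, 18). λ = (18 - 3)/(16 - 4) ≡ 15/12 mod 31. 12⁻¹ ≡ 13 (mod 31) since 12·13 = 156 ≡ 1, so λ ≡ 9.
  x = λ² - 4 - 16 = 81 - 20 ≡ 30; y = λ·(4 - 30) - 3 ≡ 11. → (30, 11)
double: tangent at (30, 11): λ = (3·30² + 8)/(2·11) ≡ 11/22. 22⁻¹ ≡ 24 (mod 31), so λ ≡ 11·24 ≡ 16.
  x = λ² - 30 - 30 = 256 - 60 ≡ 10; y = λ·(30 - 10) - 11 ≡ 30. → (10, 30)
add Q: (10, 30) + (16, 18). λ = (18 - 30)/(16 - 10) ≡ 19/6 mod 31. 6⁻¹ ≡ 26 (mod 31), so λ ≡ 29.
  x = λ² - 10 - 16 = 841 - 26 ≡ 9; y = λ·(10 - 9) - 30 ≡ 30. → (9, 30)

(9, 30)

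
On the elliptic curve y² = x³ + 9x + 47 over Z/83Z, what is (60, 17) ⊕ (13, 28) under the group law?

(60, 17) + (13, 28). λ = (28 - 17)/(13 - 60) ≡ 11/36 mod 83. 36⁻¹ ≡ 30 (mod 83) since 36·30 = 1080 ≡ 1, so λ ≡ 81.
  x = λ² - 60 - 13 = 6561 - 73 ≡ 14; y = λ·(60 - 14) - 17 ≡ 57. → (14, 57)

(14, 57)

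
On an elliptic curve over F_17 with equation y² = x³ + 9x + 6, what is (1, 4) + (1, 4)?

(13, 12)

tangent at (1, 4): λ = (3·1² + 9)/(2·4) ≡ 12/8. 8⁻¹ ≡ 15 (mod 17), so λ ≡ 12·15 ≡ 10.
  x = λ² - 1 - 1 = 100 - 2 ≡ 13; y = λ·(1 - 13) - 4 ≡ 12. → (13, 12)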